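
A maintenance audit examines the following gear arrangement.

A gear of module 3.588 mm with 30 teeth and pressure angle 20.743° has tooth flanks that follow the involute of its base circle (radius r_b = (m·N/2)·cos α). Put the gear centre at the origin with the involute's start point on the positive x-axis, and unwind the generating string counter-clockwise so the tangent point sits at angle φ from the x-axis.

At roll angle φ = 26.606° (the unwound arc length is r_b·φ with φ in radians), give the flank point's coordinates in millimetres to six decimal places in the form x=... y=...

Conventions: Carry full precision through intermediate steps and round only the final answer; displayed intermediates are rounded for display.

class = single-mesh tooth geometry [base-circle involute, m = 3.588, 30T]
pitch radius r_p = m·N/2 = 3.588·30/2 = 53.820000
base radius r_b = r_p·cos α = 53.820000·cos 20.743° = 50.331306
roll angle φ = 26.606° = 0.46436230 rad
x = r_b·(cos φ + φ·sin φ) = 55.468787
y = r_b·(sin φ − φ·cos φ) = 1.643970

x=55.468787 y=1.643970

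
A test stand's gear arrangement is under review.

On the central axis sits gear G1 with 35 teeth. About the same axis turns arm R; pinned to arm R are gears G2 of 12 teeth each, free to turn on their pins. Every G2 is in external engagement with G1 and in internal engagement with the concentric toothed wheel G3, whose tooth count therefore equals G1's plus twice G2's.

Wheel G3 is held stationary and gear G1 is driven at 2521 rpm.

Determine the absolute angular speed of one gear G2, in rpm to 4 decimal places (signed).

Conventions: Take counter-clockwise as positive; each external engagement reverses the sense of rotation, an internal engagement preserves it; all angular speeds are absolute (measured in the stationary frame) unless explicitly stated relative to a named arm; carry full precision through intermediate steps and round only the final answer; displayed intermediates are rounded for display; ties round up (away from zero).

-3676.4583 rpm

planetary set (35T centre, 12T on arm, 59T internal) — Willis relation
normalise by the input: solve with ω_sun = 1, then scale by 2521 rpm
ring teeth: 35 + 2·12 = 59
35(ω_sun−ω_arm) = −59(ω_ring−ω_arm),  ω_ring = 0, ω_sun = 1
35(1−ω_arm) = −59(0−ω_arm)  ⇒  94·ω_arm = 35  ⇒  ω_arm = 35/94
sun–planet mesh: 35·(1−35/94) = −12·(ω_p−ω_arm)  ⇒  ω_p−ω_arm = -2065/1128
ω_p = 35/94 − 2065/1128 = -35/24
scale: ω_p = -35/24 × 2521 rpm = -3676.4583 rpm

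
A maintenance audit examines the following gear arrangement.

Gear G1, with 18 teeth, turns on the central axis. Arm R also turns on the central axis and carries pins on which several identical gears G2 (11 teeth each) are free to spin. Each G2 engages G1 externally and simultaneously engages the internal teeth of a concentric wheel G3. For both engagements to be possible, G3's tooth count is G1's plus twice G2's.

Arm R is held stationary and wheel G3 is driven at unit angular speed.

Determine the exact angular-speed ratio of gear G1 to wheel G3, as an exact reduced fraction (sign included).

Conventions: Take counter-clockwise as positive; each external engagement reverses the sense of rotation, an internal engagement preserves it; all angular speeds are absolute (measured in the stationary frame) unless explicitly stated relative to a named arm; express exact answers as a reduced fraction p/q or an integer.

-20/9

recognized (axles ride arm R): planetary set, 18/11/40 teeth
ring teeth: 18 + 2·11 = 40
18(ω_sun−ω_arm) = −40(ω_ring−ω_arm),  ω_arm = 0, ω_ring = 1
ω_sun = 0 − (40/18)(1−0) = -20/9
ω_out/ω_in = -20/9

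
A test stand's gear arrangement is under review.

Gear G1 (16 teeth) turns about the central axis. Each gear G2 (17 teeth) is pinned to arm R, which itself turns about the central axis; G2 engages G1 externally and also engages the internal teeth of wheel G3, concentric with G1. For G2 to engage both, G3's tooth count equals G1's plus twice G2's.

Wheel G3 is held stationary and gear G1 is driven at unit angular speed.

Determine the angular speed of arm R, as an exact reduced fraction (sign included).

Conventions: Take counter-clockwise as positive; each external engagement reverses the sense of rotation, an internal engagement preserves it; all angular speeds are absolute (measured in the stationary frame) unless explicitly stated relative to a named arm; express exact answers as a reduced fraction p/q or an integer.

8/33

class = planetary set [G3 = 16+2·17 = 50; Willis about the carrier]
ring teeth: 16 + 2·17 = 50
16(ω_sun−ω_arm) = −50(ω_ring−ω_arm),  ω_ring = 0, ω_sun = 1
16(1−ω_arm) = −50(0−ω_arm)  ⇒  66·ω_arm = 16  ⇒  ω_arm = 8/33
exact speed ratio = 8/33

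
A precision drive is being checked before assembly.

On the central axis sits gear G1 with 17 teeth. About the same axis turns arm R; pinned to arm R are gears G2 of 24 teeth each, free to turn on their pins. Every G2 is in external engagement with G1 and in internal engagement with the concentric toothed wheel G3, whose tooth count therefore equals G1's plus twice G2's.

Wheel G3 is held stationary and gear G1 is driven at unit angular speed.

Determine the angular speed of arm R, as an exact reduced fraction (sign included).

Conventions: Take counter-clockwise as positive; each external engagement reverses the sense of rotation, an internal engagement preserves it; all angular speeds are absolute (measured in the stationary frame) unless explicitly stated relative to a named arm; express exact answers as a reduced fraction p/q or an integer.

17/82

class = planetary set [G3 = 17+2·24 = 65; Willis about the carrier]
ring teeth: 17 + 2·24 = 65
17(ω_sun−ω_arm) = −65(ω_ring−ω_arm),  ω_ring = 0, ω_sun = 1
17(1−ω_arm) = −65(0−ω_arm)  ⇒  82·ω_arm = 17  ⇒  ω_arm = 17/82
exact speed ratio = 17/82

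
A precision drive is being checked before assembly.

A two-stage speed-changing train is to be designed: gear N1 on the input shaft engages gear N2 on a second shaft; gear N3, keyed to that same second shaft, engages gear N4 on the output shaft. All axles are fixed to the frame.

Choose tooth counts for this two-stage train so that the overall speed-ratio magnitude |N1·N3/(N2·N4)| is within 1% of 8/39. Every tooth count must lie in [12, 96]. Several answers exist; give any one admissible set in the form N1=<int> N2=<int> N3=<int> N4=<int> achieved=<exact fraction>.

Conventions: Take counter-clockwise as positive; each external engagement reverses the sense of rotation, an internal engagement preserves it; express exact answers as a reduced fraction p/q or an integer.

class = fixed-axis compound train [2-stage, 8/39 wanted]
target = 8/39 in lowest terms: an exact hit needs N1·N3 = k·8 and N2·N4 = k·39 for one integer k, every count in [12, 96]; additionally prefer no 1:1 stage (N1 ≠ N2, N3 ≠ N4)
k = 1…17: no 1:1-free in-range split of k·8 and k·39 into factor pairs; take k = 18
k = 18: N1·N3 = 144 = 12·12, N2·N4 = 702 = 13·54
achieved = 12·12/(13·54) = 8/39; |achieved − target| = 0 ≤ 2/975 ✓

N1=12 N2=13 N3=12 N4=54 achieved=8/39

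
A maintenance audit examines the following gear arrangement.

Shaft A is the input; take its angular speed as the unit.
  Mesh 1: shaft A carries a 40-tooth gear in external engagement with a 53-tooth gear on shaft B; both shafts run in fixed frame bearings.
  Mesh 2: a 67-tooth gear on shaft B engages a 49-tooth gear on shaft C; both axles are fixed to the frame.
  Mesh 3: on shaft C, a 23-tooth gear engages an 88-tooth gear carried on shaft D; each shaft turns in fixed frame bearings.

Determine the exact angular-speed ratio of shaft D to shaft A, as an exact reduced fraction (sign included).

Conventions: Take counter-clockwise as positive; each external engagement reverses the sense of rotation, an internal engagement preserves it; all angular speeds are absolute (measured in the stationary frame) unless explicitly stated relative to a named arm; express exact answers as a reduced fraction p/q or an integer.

-7705/28567

class = fixed-axis compound train [3 meshes; 3 ratios multiply, 3 sense flips]
mesh 1 [40T→53T]: running ratio 40/53, sense −
mesh 2 [67T→49T]: running ratio 2680/2597, sense +
mesh 3 [23T→88T]: running ratio 7705/28567, sense −
ω_out/ω_in = -7705/28567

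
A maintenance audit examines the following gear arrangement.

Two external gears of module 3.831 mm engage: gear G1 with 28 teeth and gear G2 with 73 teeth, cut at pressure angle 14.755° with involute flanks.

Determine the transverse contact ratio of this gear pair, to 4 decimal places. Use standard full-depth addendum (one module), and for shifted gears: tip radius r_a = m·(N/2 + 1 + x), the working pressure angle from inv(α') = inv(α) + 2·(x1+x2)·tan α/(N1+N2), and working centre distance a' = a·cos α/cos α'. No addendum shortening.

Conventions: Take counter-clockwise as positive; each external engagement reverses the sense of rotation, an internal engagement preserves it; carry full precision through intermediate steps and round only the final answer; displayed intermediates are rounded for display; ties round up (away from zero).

recognized (one external pair, fixed centres): single-mesh tooth geometry, m = 3.831, N1 = 28, N2 = 73
base radii: r_b1 = 51.865350, r_b2 = 135.220377
tip radii: r_a1 = 57.465000, r_a2 = 143.662500
no profile shift: α' = α, a' = a
action lengths: √(r_a1²−r_b1²) = 24.742912, √(r_a2²−r_b2²) = 48.521785
base pitch p_b = π·m·cos α = 11.638557
CR = (24.742912 + 48.521785 − 193.465500·sin 14.75500°)/11.638557 = 2.061396
contact ratio ≈ 2.0614

2.0614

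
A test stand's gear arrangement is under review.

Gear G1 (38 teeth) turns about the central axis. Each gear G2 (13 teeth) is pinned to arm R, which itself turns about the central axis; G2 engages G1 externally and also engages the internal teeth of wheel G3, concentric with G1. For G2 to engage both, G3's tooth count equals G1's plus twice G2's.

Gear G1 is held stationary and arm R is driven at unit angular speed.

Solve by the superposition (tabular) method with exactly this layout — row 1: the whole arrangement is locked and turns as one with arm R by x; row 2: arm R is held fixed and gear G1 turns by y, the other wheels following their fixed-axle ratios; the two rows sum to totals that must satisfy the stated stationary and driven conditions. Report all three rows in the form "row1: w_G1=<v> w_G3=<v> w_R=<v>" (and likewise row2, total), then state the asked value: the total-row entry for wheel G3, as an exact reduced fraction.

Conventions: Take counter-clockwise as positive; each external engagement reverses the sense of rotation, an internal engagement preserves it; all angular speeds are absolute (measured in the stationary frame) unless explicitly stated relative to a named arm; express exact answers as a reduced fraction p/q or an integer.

class = planetary set [G3 = 38+2·13 = 64; Willis about the carrier]
row 1: whole set turns with the arm by x
row 2 (arm held, sun turns y): ω_ring = −(38/64)·y, ω_arm = 0
boundary: total ω_sun = x + y = 0 and total ω_arm = x = 1  ⇒  y = -1, x = 1
row 2 ring = −(38/64)·(-1) = 19/32
totals (row 1 + row 2): sun 1 + (-1) = 0, ring 1 + 19/32 = 51/32, arm 1 + 0 = 1
asked cell (total, ring) = 51/32

row1: w_G1=1 w_G3=1 w_R=1
row2: w_G1=-1 w_G3=19/32 w_R=0
total: w_G1=0 w_G3=51/32 w_R=1
asked value: 51/32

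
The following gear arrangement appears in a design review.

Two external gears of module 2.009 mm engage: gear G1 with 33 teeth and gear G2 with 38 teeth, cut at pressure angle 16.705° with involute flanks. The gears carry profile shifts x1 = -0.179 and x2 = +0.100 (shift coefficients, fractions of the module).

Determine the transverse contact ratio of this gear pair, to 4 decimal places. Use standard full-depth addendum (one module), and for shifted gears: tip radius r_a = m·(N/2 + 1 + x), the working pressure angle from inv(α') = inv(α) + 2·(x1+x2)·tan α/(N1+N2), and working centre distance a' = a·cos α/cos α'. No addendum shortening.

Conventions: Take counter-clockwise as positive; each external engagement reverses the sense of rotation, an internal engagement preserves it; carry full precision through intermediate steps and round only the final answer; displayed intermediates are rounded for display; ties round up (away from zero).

recognized (one external pair, fixed centres): single-mesh tooth geometry, m = 2.009, N1 = 33, N2 = 38
base radii: r_b1 = 31.749548, r_b2 = 36.560085
tip radii: r_a1 = 34.797889, r_a2 = 40.380900
inv(α') = inv(16.705°) + 2·(-0.179+0.100)·tan α/(33+38) = 0.00788440  ⇒  α' = 16.26818°
a' = a·cos α / cos α' = 71.3195·cos 16.705°/cos 16.26818° = 71.158756
action lengths: √(r_a1²−r_b1²) = 14.242869, √(r_a2²−r_b2²) = 17.145765
base pitch p_b = π·m·cos α = 6.045100
CR = (14.242869 + 17.145765 − 71.158756·sin 16.26818°)/6.045100 = 1.894870
contact ratio ≈ 1.8949

1.8949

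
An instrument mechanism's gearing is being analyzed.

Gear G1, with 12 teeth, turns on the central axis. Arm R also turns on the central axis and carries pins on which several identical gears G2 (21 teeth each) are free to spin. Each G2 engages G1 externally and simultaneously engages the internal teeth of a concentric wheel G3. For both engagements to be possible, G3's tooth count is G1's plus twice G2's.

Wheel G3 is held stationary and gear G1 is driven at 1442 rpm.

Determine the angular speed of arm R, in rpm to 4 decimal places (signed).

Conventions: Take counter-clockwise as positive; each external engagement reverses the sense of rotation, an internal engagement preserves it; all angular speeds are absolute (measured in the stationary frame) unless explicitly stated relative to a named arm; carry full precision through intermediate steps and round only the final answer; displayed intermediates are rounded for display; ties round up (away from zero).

+262.1818 rpm

planetary set (12T centre, 21T on arm, 54T internal) — Willis relation
normalise by the input: solve with ω_sun = 1, then scale by 1442 rpm
ring teeth: 12 + 2·21 = 54
12(ω_sun−ω_arm) = −54(ω_ring−ω_arm),  ω_ring = 0, ω_sun = 1
12(1−ω_arm) = −54(0−ω_arm)  ⇒  66·ω_arm = 12  ⇒  ω_arm = 2/11
scale: ω_arm = 2/11 × 1442 rpm = +262.1818 rpm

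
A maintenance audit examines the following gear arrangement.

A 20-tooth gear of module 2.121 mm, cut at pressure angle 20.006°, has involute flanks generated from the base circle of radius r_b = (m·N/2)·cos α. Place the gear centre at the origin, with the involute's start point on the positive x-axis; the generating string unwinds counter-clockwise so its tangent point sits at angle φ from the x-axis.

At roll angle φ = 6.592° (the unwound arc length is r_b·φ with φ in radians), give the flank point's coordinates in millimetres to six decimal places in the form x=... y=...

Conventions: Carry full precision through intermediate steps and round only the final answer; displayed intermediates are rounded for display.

x=20.061592 y=0.010104

class = single-mesh tooth geometry [base-circle involute, m = 2.121, 20T]
pitch radius r_p = m·N/2 = 2.121·20/2 = 21.210000
base radius r_b = r_p·cos α = 21.210000·cos 20.006° = 19.930121
roll angle φ = 6.592° = 0.11505210 rad
x = r_b·(cos φ + φ·sin φ) = 20.061592
y = r_b·(sin φ − φ·cos φ) = 0.010104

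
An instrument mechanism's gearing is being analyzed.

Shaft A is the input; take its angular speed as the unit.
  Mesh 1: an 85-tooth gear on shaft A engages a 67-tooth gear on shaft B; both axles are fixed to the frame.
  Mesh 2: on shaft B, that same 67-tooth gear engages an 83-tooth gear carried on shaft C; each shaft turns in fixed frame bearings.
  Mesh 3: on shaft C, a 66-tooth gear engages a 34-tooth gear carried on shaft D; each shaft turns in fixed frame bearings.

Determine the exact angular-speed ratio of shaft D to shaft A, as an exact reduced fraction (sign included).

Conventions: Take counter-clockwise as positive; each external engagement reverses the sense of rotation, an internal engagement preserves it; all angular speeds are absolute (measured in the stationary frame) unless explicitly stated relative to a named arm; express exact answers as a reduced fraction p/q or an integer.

class = fixed-axis compound train [3 meshes; 3 ratios multiply, 3 sense flips]
mesh 1 [85T→67T]: running ratio 85/67, sense −
mesh 2 [67T→83T]: running ratio 85/83, sense +
mesh 3 [66T→34T]: running ratio 165/83, sense −
ω_out/ω_in = -165/83

-165/83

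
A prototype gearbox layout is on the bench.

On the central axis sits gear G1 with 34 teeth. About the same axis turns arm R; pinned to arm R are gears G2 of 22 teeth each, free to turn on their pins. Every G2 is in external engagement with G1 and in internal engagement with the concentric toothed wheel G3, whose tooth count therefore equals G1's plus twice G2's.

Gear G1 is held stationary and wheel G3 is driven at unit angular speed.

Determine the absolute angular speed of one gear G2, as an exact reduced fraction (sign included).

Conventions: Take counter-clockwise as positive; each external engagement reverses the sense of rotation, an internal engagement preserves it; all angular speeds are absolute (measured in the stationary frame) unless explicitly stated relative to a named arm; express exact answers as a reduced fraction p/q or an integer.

39/22

planetary set (34T centre, 22T on arm, 78T internal) — Willis relation
ring teeth: 34 + 2·22 = 78
34(ω_sun−ω_arm) = −78(ω_ring−ω_arm),  ω_sun = 0, ω_ring = 1
34(0−ω_arm) = −78(1−ω_arm)  ⇒  112·ω_arm = 78  ⇒  ω_arm = 39/56
sun–planet mesh: 34·(0−39/56) = −22·(ω_p−ω_arm)  ⇒  ω_p−ω_arm = 663/616
ω_p = 39/56 + 663/616 = 39/22
exact speed ratio = 39/22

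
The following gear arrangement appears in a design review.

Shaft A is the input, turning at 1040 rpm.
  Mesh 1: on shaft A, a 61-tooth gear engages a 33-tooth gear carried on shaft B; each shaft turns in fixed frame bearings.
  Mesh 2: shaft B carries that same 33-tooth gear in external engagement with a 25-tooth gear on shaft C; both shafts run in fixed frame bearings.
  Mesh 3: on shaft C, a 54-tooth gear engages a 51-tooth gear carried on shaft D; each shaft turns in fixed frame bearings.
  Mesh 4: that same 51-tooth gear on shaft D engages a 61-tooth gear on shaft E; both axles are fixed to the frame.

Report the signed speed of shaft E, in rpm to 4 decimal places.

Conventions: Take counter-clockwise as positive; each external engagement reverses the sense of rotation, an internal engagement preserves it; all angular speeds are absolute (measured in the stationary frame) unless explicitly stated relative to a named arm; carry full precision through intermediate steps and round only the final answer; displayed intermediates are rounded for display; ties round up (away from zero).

+2246.4000 rpm

class = fixed-axis compound train [4 meshes; 4 ratios multiply, 4 sense flips]
mesh 1 [61T→33T]: ω = 1040.0000×61/33 = 1922.4242 rpm, sense flips to −
mesh 2 [33T→25T]: ω = 1922.4242×33/25 = 2537.6000 rpm, sense flips to +
mesh 3 [54T→51T]: ω = 2537.6000×54/51 = 2686.8706 rpm, sense flips to −
mesh 4 [51T→61T]: ω = 2686.8706×51/61 = 2246.4000 rpm, sense flips to +
signed output speed = +2246.4000 rpm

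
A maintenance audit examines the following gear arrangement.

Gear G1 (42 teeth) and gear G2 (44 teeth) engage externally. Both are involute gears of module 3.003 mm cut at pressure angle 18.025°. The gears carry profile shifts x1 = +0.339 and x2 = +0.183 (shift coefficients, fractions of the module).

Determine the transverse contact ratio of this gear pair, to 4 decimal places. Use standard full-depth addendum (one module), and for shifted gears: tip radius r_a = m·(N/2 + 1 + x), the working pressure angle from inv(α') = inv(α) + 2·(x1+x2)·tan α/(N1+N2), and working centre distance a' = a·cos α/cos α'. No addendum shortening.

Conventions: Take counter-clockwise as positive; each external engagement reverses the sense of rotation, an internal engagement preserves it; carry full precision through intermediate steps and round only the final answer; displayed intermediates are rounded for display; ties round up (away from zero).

1.7311

recognized (one external pair, fixed centres): single-mesh tooth geometry, m = 3.003, N1 = 42, N2 = 44
base radii: r_b1 = 59.967968, r_b2 = 62.823586
tip radii: r_a1 = 67.084017, r_a2 = 69.618549
inv(α') = inv(18.025°) + 2·(+0.339+0.183)·tan α/(42+44) = 0.01475680  ⇒  α' = 19.93594°
a' = a·cos α / cos α' = 129.1290·cos 18.025°/cos 19.93594° = 130.618974
action lengths: √(r_a1²−r_b1²) = 30.068391, √(r_a2²−r_b2²) = 29.998990
base pitch p_b = π·m·cos α = 8.971187
CR = (30.068391 + 29.998990 − 130.618974·sin 19.93594°)/8.971187 = 1.731132
contact ratio ≈ 1.7311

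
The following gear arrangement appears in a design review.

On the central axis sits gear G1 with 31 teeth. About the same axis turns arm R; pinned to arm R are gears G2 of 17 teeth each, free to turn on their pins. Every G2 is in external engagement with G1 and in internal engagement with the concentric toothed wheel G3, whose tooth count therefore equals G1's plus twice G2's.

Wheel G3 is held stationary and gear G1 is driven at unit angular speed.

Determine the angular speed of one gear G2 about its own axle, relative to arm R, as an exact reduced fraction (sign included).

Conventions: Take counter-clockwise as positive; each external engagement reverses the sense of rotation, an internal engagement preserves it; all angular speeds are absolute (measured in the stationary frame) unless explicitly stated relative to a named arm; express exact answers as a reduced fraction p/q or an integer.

-2015/1632

recognized (axles ride arm R): planetary set, 31/17/65 teeth
ring teeth: 31 + 2·17 = 65
31(ω_sun−ω_arm) = −65(ω_ring−ω_arm),  ω_ring = 0, ω_sun = 1
31(1−ω_arm) = −65(0−ω_arm)  ⇒  96·ω_arm = 31  ⇒  ω_arm = 31/96
sun–planet mesh: 31·(1−31/96) = −17·(ω_p−ω_arm)  ⇒  ω_p−ω_arm = -2015/1632
exact speed ratio = -2015/1632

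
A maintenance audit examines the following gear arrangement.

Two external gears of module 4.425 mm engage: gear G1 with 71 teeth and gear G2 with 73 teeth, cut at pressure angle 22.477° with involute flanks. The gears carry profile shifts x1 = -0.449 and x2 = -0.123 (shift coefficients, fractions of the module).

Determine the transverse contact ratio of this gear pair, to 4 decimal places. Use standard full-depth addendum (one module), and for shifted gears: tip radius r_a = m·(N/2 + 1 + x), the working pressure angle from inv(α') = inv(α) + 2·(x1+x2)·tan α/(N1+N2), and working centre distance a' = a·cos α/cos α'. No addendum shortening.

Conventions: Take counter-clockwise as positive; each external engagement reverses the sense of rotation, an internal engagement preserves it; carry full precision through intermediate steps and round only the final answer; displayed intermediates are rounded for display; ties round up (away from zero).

topology: single-mesh involute geometry — m = 4.425, 71T/73T pair
base radii: r_b1 = 145.154046, r_b2 = 149.242892
tip radii: r_a1 = 159.525675, r_a2 = 165.393225
inv(α') = inv(22.477°) + 2·(-0.449-0.123)·tan α/(71+73) = 0.01815872  ⇒  α' = 21.31136°
a' = a·cos α / cos α' = 318.6000·cos 22.477°/cos 21.31136° = 316.005654
action lengths: √(r_a1²−r_b1²) = 66.172078, √(r_a2²−r_b2²) = 71.284486
base pitch p_b = π·m·cos α = 12.845490
CR = (66.172078 + 71.284486 − 316.005654·sin 21.31136°)/12.845490 = 1.760055
contact ratio ≈ 1.7601

1.7601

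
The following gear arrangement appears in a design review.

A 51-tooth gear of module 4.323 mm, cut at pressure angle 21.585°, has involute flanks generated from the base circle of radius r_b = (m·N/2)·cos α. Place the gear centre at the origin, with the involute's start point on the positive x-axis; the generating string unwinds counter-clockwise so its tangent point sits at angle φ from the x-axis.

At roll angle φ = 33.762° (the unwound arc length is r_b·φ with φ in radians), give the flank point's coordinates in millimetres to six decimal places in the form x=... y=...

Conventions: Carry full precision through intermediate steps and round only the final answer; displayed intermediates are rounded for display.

recognized (one wheel, involute flank): single-mesh tooth geometry, m = 4.323, N = 51
pitch radius r_p = m·N/2 = 4.323·51/2 = 110.236500
base radius r_b = r_p·cos α = 110.236500·cos 21.585° = 102.505926
roll angle φ = 33.762° = 0.58925806 rad
x = r_b·(cos φ + φ·sin φ) = 118.786951
y = r_b·(sin φ − φ·cos φ) = 6.751324

x=118.786951 y=6.751324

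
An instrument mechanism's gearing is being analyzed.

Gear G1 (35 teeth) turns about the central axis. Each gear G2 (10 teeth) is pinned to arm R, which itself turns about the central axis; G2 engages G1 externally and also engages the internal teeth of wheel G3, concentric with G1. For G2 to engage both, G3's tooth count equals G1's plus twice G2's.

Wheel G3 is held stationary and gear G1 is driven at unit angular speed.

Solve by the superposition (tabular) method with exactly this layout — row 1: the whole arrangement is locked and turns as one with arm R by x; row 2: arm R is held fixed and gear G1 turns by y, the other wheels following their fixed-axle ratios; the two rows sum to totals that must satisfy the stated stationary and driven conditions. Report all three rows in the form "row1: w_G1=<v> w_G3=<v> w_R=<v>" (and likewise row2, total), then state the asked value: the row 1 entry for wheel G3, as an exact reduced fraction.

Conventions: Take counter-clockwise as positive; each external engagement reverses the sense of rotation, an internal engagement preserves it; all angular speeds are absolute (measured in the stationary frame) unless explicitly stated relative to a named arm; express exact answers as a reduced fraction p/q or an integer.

row1: w_G1=7/18 w_G3=7/18 w_R=7/18
row2: w_G1=11/18 w_G3=-7/18 w_R=0
total: w_G1=1 w_G3=0 w_R=7/18
asked value: 7/18

recognized (axles ride arm R): planetary set, 35/10/55 teeth
row 1 — lock + rotate with arm: ω_sun = ω_ring = ω_arm = x
row 2: sun turns y, ring = −(35/55)·y, arm 0
boundary: total ω_ring = x − (35/55)·y = 0 and total ω_sun = x + y = 1  ⇒  y = 11/18, x = 7/18
row 2 ring = −(35/55)·11/18 = -7/18
totals (row 1 + row 2): sun 7/18 + 11/18 = 1, ring 7/18 + (-7/18) = 0, arm 7/18 + 0 = 7/18
asked cell (row1, ring) = 7/18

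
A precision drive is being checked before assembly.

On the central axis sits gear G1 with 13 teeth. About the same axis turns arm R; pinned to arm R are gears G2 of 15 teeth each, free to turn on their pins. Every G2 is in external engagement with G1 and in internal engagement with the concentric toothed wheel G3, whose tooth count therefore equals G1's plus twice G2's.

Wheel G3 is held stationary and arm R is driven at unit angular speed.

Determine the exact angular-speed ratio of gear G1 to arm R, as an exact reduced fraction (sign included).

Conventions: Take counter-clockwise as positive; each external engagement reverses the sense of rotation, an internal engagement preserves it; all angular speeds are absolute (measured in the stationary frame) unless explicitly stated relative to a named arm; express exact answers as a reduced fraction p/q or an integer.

recognized (axles ride arm R): planetary set, 13/15/43 teeth
ring teeth: 13 + 2·15 = 43
13(ω_sun−ω_arm) = −43(ω_ring−ω_arm),  ω_ring = 0, ω_arm = 1
ω_sun = 1 − (43/13)(0−1) = 56/13
ω_out/ω_in = 56/13

56/13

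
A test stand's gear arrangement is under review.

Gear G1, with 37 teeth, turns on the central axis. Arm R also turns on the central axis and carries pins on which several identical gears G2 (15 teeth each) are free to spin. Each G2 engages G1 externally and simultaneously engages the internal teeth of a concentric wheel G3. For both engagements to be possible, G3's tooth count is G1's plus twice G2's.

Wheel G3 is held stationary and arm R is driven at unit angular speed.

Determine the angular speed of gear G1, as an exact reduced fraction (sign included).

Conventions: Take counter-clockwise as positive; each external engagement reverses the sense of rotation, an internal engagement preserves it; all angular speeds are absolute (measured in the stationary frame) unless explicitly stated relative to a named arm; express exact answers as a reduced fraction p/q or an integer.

104/37

recognized (axles ride arm R): planetary set, 37/15/67 teeth
ring teeth: 37 + 2·15 = 67
37(ω_sun−ω_arm) = −67(ω_ring−ω_arm),  ω_ring = 0, ω_arm = 1
ω_sun = 1 − (67/37)(0−1) = 104/37
exact speed ratio = 104/37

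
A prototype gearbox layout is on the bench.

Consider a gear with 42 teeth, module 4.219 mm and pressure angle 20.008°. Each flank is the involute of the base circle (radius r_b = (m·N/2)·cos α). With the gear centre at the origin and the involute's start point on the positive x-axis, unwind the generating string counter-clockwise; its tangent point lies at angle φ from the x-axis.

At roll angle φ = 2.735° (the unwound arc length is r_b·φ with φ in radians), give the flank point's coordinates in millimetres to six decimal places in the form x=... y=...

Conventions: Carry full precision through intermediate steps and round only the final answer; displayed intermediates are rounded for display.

x=83.346389 y=0.003018

single-mesh involute tooth geometry (42T wheel at module 4.219)
pitch radius r_p = m·N/2 = 4.219·42/2 = 88.599000
base radius r_b = r_p·cos α = 88.599000·cos 20.008° = 83.251595
roll angle φ = 2.735° = 0.04773476 rad
x = r_b·(cos φ + φ·sin φ) = 83.346389
y = r_b·(sin φ − φ·cos φ) = 0.003018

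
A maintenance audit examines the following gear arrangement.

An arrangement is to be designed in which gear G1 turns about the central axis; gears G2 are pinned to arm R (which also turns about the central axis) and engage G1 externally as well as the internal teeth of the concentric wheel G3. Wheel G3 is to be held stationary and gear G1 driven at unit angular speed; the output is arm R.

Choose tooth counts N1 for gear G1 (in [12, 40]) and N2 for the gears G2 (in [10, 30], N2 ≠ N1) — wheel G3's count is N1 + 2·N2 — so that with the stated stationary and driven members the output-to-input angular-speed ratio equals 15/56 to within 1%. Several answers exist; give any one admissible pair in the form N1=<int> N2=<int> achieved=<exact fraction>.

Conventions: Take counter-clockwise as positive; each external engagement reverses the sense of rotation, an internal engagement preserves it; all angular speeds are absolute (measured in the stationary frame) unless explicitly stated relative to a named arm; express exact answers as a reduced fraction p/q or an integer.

N1=15 N2=13 achieved=15/56

design class (target 15/56): planetary set
Willis with ω_ring = 0: ω_arm/ω_sun = N1/(N1+N3); set equal to 15/56  ⇒  N3/N1 = 1/(15/56) − 1 = 41/15
N3 = N1 + 2·N2  ⇒  N2/N1 = (N3/N1 − 1)/2 = (41/15 − 1)/2 = 13/15
smallest multiple with N1 ≥ 12 and N2 ≥ 10: k = 1  ⇒  N1 = 1·15 = 15, N2 = 1·13 = 13 (N1 ≤ 40, N2 ≤ 30, N2 ≠ N1 ✓), N3 = 15 + 2·13 = 41
check: N1/(N1+N3) with N1 = 15, N3 = 41 gives 15/56; |achieved − target| = 0 ≤ 3/1120 ✓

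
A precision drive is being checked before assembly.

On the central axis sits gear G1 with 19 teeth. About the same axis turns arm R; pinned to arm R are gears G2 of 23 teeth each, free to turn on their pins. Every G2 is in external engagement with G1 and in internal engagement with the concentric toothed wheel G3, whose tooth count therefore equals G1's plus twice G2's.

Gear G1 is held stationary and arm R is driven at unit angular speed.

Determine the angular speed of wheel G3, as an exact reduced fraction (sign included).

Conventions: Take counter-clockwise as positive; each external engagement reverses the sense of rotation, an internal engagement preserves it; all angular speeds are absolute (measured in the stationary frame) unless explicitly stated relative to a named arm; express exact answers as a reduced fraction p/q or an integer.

84/65

recognized (axles ride arm R): planetary set, 19/23/65 teeth
ring teeth: 19 + 2·23 = 65
19(ω_sun−ω_arm) = −65(ω_ring−ω_arm),  ω_sun = 0, ω_arm = 1
ω_ring = 1 − (19/65)(0−1) = 84/65
exact speed ratio = 84/65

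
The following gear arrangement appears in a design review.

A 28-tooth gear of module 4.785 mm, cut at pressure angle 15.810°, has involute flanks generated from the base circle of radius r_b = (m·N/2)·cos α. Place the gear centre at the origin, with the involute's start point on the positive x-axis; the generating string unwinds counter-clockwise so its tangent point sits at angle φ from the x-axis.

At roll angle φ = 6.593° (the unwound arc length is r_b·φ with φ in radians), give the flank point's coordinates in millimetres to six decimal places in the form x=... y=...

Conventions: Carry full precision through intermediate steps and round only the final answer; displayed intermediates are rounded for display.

topology: single-mesh involute geometry — m = 4.785, N = 28
pitch radius r_p = m·N/2 = 4.785·28/2 = 66.990000
base radius r_b = r_p·cos α = 66.990000·cos 15.810° = 64.455799
roll angle φ = 6.593° = 0.11506956 rad
x = r_b·(cos φ + φ·sin φ) = 64.881117
y = r_b·(sin φ − φ·cos φ) = 0.032692

x=64.881117 y=0.032692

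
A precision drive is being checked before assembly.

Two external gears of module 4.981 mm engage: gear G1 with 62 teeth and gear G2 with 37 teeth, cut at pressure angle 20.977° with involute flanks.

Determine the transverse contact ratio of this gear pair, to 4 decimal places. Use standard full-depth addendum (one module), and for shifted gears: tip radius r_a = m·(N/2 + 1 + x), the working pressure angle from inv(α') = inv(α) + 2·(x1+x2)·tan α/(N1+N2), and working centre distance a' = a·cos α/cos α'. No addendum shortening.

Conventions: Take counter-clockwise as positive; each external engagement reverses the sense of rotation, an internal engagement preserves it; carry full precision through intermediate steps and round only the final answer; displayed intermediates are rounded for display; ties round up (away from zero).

single-mesh involute tooth geometry (62T engaging 37T at module 4.981)
base radii: r_b1 = 144.177289, r_b2 = 86.041285
tip radii: r_a1 = 159.392000, r_a2 = 97.129500
no profile shift: α' = α, a' = a
action lengths: √(r_a1²−r_b1²) = 67.961158, √(r_a2²−r_b2²) = 45.067028
base pitch p_b = π·m·cos α = 14.611171
CR = (67.961158 + 45.067028 − 246.559500·sin 20.97700°)/14.611171 = 1.694701
contact ratio ≈ 1.6947

1.6947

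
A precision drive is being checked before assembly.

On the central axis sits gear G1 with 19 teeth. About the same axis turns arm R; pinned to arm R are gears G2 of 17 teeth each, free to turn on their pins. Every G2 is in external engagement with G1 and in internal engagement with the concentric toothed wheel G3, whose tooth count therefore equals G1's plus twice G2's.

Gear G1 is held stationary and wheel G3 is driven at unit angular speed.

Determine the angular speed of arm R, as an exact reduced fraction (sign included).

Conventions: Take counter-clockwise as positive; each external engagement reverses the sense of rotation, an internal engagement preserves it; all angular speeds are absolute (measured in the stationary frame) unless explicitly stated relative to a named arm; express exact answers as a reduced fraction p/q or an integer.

53/72

class = planetary set [G3 = 19+2·17 = 53; Willis about the carrier]
ring teeth: 19 + 2·17 = 53
19(ω_sun−ω_arm) = −53(ω_ring−ω_arm),  ω_sun = 0, ω_ring = 1
19(0−ω_arm) = −53(1−ω_arm)  ⇒  72·ω_arm = 53  ⇒  ω_arm = 53/72
exact speed ratio = 53/72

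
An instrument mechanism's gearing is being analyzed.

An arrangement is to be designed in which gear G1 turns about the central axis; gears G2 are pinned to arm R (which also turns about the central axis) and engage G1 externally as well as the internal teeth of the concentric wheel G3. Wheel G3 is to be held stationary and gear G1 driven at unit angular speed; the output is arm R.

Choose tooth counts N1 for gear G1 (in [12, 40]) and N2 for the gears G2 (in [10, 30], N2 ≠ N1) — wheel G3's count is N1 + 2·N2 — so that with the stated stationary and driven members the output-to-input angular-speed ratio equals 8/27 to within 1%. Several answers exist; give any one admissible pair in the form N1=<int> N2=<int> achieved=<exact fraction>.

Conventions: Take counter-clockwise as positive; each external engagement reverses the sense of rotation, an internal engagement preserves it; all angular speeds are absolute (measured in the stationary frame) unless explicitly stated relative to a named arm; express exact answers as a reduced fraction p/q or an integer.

planetary set to be sized for 8/27 (Willis relation)
Willis with ω_ring = 0: ω_arm/ω_sun = N1/(N1+N3); set equal to 8/27  ⇒  N3/N1 = 1/(8/27) − 1 = 19/8
N3 = N1 + 2·N2  ⇒  N2/N1 = (N3/N1 − 1)/2 = (19/8 − 1)/2 = 11/16
smallest multiple with N1 ≥ 12 and N2 ≥ 10: k = 1  ⇒  N1 = 1·16 = 16, N2 = 1·11 = 11 (N1 ≤ 40, N2 ≤ 30, N2 ≠ N1 ✓), N3 = 16 + 2·11 = 38
check: N1/(N1+N3) with N1 = 16, N3 = 38 gives 8/27; |achieved − target| = 0 ≤ 2/675 ✓

N1=16 N2=11 achieved=8/27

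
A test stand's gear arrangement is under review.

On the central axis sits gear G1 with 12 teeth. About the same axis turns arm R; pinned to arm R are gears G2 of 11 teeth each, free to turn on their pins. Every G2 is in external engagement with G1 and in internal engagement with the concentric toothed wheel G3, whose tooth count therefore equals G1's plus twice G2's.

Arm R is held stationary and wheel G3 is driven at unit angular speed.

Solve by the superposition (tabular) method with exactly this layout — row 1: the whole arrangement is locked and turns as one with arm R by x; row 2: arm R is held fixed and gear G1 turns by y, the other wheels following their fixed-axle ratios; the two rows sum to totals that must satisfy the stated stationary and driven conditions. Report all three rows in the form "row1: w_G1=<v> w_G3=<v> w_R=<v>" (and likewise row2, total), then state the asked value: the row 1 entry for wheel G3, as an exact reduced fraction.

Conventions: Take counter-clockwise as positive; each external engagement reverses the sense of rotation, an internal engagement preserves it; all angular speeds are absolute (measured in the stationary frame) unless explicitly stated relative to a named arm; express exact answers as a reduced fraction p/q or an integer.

planetary set (12T centre, 11T on arm, 34T internal) — Willis relation
row 1: whole set turns with the arm by x
superposition row 2 [arm held]: sun y, ring −(12/34)·y, arm 0
boundary: total ω_arm = x = 0 and total ω_ring = x − (12/34)·y = 1  ⇒  y = -17/6, x = 0
row 2 ring = −(12/34)·(-17/6) = 1
totals (row 1 + row 2): sun 0 + (-17/6) = -17/6, ring 0 + 1 = 1, arm 0 + 0 = 0
asked cell (row1, ring) = 0

row1: w_G1=0 w_G3=0 w_R=0
row2: w_G1=-17/6 w_G3=1 w_R=0
total: w_G1=-17/6 w_G3=1 w_R=0
asked value: 0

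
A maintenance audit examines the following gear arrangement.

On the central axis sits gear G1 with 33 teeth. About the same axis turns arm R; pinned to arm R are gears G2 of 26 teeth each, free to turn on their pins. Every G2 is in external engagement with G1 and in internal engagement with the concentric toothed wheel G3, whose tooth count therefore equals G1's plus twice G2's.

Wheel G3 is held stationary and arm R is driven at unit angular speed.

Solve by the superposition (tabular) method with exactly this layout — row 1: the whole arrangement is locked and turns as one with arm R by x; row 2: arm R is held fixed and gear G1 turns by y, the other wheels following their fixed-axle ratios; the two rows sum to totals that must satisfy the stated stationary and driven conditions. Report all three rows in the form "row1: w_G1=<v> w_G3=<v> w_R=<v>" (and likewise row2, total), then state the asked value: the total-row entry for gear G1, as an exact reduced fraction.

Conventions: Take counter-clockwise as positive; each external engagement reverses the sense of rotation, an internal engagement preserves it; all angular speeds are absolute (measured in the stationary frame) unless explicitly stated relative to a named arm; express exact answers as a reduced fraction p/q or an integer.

topology: planetary set — G1 33T / G2 26T / G3 85T, arm = carrier (Willis)
row 1 — lock + rotate with arm: ω_sun = ω_ring = ω_arm = x
superposition row 2 [arm held]: sun y, ring −(33/85)·y, arm 0
boundary: total ω_ring = x − (33/85)·y = 0 and total ω_arm = x = 1  ⇒  y = 85/33, x = 1
row 2 ring = −(33/85)·85/33 = -1
totals (row 1 + row 2): sun 1 + 85/33 = 118/33, ring 1 + (-1) = 0, arm 1 + 0 = 1
asked cell (total, sun) = 118/33

row1: w_G1=1 w_G3=1 w_R=1
row2: w_G1=85/33 w_G3=-1 w_R=0
total: w_G1=118/33 w_G3=0 w_R=1
asked value: 118/33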